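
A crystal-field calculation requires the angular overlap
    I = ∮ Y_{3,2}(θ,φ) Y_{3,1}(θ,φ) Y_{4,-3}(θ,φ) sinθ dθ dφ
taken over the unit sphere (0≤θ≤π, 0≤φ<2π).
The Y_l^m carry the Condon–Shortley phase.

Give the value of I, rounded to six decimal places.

Checks pass: Σm=0; 10 even; l₃=4∈[0,6].
(2·3+1)(2·3+1)(2·4+1) = 441
Δ: 2! 4! 4! / 11! → 1/34650
sum: t=0:+1/72 t=1:−1/16 t=2:+1/72 = -5/144
3j²(3 3 4; 0 0 0) = Δ·Π!·Σ² = 2/77  (sign -1)
sum: t=0:+1/288 t=1:−1/144 = -1/288
3j²(3 3 4; 2 1 -3) = Δ·Π!·Σ² = 1/99  (sign +1)
combine: 4πI² = 441·2/77·1/99 = 14/121
take √, sign -1: I = -0.09595473

-0.095955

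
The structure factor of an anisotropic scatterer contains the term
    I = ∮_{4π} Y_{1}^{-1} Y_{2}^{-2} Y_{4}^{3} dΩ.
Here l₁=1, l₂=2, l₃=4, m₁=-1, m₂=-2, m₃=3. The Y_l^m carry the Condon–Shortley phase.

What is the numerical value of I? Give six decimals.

|1−2|≤4≤1+2 violated ⇒ I = 0

0.000000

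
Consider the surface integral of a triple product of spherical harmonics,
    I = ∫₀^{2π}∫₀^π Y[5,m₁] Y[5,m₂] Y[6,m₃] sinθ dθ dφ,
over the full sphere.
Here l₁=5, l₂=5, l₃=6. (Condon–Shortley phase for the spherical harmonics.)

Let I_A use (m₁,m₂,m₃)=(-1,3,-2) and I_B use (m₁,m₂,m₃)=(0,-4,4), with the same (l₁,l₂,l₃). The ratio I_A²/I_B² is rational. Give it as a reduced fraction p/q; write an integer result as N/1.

121/72

Shared (l₁,l₂,l₃)=(5,5,6): N and (l;000)² cancel in I_A²/I_B².
A: Δ = 4!·6!·6!/17! = 1/28588560; Racah Σ t=2..4: t=2:+1/138240 t=3:−1/25920 t=4:+1/55296 = -11/829440; ⇒ 3j(5 5 6; -1 3 -2)² = 11/1326, sgn -1
B: Δ = 4!·6!·6!/17! = 1/28588560; Racah Σ t=0..1: t=0:+1/345600 t=1:−1/207360 = -1/518400; ⇒ 3j(5 5 6; 0 -4 4)² = 12/2431, sgn -1
I_A²/I_B² = (11/1326)/(12/2431) = 121/72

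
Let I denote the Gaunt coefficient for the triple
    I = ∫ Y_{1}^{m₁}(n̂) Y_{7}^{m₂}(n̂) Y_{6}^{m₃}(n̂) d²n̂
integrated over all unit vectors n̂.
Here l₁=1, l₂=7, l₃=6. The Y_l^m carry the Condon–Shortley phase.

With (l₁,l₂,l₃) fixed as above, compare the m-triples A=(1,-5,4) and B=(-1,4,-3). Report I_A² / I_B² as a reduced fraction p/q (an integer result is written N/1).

6/5

l's match ⇒ only the (l;m) 3-j factors differ between A and B.
A: triangle coeff Δ(1,7,6) = 1/1365; Σ_t [0,0]: t=0:+1/14515200 = 1/14515200; (3j)²=22/455 [(1 7 6; 1 -5 4)], sign=+1
B: triangle coeff Δ(1,7,6) = 1/1365; Σ_t [2,2]: t=2:+1/4354560 = 1/4354560; (3j)²=11/273 [(1 7 6; -1 4 -3)], sign=-1
I_A²/I_B² = (22/455)/(11/273) = 6/5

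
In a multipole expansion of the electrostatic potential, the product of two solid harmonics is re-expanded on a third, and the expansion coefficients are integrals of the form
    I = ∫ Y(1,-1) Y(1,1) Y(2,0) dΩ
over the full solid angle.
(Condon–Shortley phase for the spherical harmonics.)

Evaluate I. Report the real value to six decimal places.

0.126157

Rules hold: Σm=0, L=4 even, 0≤2≤2.
N = 3·3·5 = 45
Δ = 0!·2!·2!/5! = 1/30
Racah Σ t=0..0: t=0:+1/1 = 1/1
⇒ 3j(1 1 2; 0 0 0)² = 2/15, sgn +1
Racah Σ t=0..0: t=0:+1/4 = 1/4
⇒ 3j(1 1 2; -1 1 0)² = 1/30, sgn +1
4πI² = N·(3j₀)²·(3jₘ)² = 1/5
I = +1·√(0.2/4π) = 0.12615663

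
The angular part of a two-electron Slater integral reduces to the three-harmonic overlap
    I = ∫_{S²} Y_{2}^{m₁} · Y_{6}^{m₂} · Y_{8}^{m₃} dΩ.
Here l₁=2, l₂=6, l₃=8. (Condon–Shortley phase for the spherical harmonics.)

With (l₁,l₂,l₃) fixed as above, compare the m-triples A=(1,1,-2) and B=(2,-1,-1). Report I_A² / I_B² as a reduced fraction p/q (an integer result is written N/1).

40/7

l's match ⇒ only the (l;m) 3-j factors differ between A and B.
A: triangle coeff Δ(2,6,8) = 1/30940; Σ_t [0,0]: t=0:+1/3628800 = 1/3628800; (3j)²=36/1547 [(2 6 8; 1 1 -2)], sign=+1
B: triangle coeff Δ(2,6,8) = 1/30940; Σ_t [0,0]: t=0:+1/14515200 = 1/14515200; (3j)²=9/2210 [(2 6 8; 2 -1 -1)], sign=-1
I_A²/I_B² = (36/1547)/(9/2210) = 40/7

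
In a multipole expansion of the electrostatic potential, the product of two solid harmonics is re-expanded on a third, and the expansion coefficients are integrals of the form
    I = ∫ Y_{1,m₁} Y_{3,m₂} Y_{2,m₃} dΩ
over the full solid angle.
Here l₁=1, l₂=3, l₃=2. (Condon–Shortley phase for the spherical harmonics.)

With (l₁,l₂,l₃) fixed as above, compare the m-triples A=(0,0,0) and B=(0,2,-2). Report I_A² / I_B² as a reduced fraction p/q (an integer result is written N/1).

Shared (l₁,l₂,l₃)=(1,3,2): N and (l;000)² cancel in I_A²/I_B².
A: Δ = 2!·0!·4!/7! = 1/105; Racah Σ t=1..1: t=1:−1/4 = -1/4; ⇒ 3j(1 3 2; 0 0 0)² = 3/35, sgn -1
B: Δ = 2!·0!·4!/7! = 1/105; Racah Σ t=1..1: t=1:−1/24 = -1/24; ⇒ 3j(1 3 2; 0 2 -2)² = 1/21, sgn -1
I_A²/I_B² = (3/35)/(1/21) = 9/5

9/5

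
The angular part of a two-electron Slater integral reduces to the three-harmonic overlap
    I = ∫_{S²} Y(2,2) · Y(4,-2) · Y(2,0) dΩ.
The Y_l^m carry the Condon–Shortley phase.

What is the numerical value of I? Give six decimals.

0.156078

Rules hold: Σm=0, L=8 even, 2≤2≤6.
N = 5·9·5 = 225
Δ = 4!·0!·4!/9! = 1/630
Racah Σ t=2..2: t=2:+1/16 = 1/16
⇒ 3j(2 4 2; 0 0 0)² = 2/35, sgn +1
Racah Σ t=0..0: t=0:+1/96 = 1/96
⇒ 3j(2 4 2; 2 -2 0)² = 1/42, sgn +1
4πI² = N·(3j₀)²·(3jₘ)² = 15/49
I = +1·√(0.306122/4π) = 0.15607835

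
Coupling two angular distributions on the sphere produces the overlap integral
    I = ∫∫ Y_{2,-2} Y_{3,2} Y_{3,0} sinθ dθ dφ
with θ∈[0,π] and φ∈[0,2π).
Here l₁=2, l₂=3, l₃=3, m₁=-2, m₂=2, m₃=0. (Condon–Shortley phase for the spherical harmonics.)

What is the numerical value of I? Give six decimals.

-0.188063

m-sum 0 ✓  L=8 even ✓  1≤3≤5 ✓
Π(2lᵢ+1) = 5×7×7 = 245
triangle coeff Δ(2,3,3) = 1/3780
Σ_t [0,2]: t=0:+1/24 t=1:−1/4 t=2:+1/24 = -1/6
(3j)²=4/105 [(2 3 3; 0 0 0)], sign=+1
Σ_t [2,2]: t=2:+1/24 = 1/24
(3j)²=1/21 [(2 3 3; -2 2 0)], sign=-1
⇒ 4πI² = 4/9
I = (-1)√(4/9/(4π)) = -0.18806319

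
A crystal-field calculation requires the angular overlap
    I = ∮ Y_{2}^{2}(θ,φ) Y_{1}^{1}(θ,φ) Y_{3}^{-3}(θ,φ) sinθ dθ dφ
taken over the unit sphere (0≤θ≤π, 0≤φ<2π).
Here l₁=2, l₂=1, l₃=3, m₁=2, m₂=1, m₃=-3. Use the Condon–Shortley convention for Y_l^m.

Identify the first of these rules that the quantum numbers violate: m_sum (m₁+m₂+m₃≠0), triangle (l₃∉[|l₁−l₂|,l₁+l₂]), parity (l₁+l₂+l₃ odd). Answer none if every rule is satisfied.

none

m₁+m₂+m₃ = 2 + 1 − 3 = 0  ✓
triangle: |2−1|=1 ≤ l₃=3 ≤ 2+1=3  ✓
parity: l₁+l₂+l₃ = 6 is even  ✓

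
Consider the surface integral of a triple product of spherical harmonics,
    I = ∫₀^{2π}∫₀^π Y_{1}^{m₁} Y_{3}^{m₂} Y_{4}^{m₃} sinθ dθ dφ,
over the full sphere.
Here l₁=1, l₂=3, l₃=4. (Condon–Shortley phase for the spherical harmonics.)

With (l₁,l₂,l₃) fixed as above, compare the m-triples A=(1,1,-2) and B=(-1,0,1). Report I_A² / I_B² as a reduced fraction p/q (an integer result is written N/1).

Same 1,3,4: normalisation and zero-m 3j drop out of the ratio.
A: Δ: 0! 2! 6! / 9! → 1/252; sum: t=0:+1/96 = 1/96; 3j²(1 3 4; 1 1 -2) = Δ·Π!·Σ² = 5/84  (sign +1)
B: Δ: 0! 2! 6! / 9! → 1/252; sum: t=0:+1/72 = 1/72; 3j²(1 3 4; -1 0 1) = Δ·Π!·Σ² = 5/126  (sign -1)
I_A²/I_B² = (5/84)/(5/126) = 3/2

3/2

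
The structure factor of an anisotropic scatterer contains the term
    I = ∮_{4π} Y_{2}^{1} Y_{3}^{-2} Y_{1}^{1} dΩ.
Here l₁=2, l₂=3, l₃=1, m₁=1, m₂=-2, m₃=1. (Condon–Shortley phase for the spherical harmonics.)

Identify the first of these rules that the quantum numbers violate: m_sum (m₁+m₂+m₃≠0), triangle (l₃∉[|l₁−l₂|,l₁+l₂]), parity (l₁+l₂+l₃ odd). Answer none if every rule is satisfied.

Σmᵢ = 0  ✓
l₃∈[|l₁−l₂|,l₁+l₂]=[1,5], have l₃=1  ✓
Σlᵢ = 6 ⇒ even  ✓

none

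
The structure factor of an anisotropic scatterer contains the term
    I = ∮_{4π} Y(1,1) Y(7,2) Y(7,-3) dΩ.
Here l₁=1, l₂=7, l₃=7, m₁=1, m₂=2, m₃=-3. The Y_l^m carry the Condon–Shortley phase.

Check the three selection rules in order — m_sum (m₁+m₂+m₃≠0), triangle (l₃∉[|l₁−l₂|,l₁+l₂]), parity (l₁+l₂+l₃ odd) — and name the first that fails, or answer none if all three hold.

parity

Σmᵢ = 0  ✓
l₃∈[|l₁−l₂|,l₁+l₂]=[6,8], have l₃=7  ✓
Σlᵢ = 15 ⇒ odd  ✗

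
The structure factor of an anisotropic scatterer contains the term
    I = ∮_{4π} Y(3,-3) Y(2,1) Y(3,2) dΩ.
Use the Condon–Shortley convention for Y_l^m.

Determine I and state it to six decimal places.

Checks pass: Σm=0; 8 even; l₃=3∈[1,5].
(2·3+1)(2·2+1)(2·3+1) = 245
Δ: 2! 4! 2! / 9! → 1/3780
sum: t=0:+1/24 t=1:−1/4 t=2:+1/24 = -1/6
3j²(3 2 3; 0 0 0) = Δ·Π!·Σ² = 4/105  (sign +1)
sum: t=2:+1/48 = 1/48
3j²(3 2 3; -3 1 2) = Δ·Π!·Σ² = 5/84  (sign -1)
combine: 4πI² = 245·4/105·5/84 = 5/9
take √, sign -1: I = -0.21026104

-0.210261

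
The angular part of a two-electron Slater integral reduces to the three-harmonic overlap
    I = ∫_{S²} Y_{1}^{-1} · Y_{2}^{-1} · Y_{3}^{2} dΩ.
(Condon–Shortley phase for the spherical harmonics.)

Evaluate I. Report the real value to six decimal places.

0.261169

m-sum 0 ✓  L=6 even ✓  1≤3≤3 ✓
Π(2lᵢ+1) = 3×5×7 = 105
triangle coeff Δ(1,2,3) = 1/105
Σ_t [0,0]: t=0:+1/4 = 1/4
(3j)²=3/35 [(1 2 3; 0 0 0)], sign=-1
Σ_t [0,0]: t=0:+1/12 = 1/12
(3j)²=2/21 [(1 2 3; -1 -1 2)], sign=-1
⇒ 4πI² = 6/7
I = (+1)√(6/7/(4π)) = 0.26116903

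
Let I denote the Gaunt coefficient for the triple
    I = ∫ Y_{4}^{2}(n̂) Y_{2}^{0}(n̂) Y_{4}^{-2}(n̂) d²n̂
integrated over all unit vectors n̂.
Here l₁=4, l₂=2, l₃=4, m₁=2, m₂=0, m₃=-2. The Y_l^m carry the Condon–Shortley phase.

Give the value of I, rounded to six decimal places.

0.065536

Rules hold: Σm=0, L=10 even, 2≤4≤6.
N = 9·5·9 = 405
Δ = 2!·6!·2!/11! = 1/13860
Racah Σ t=0..2: t=0:+1/192 t=1:−1/36 t=2:+1/192 = -5/288
⇒ 3j(4 2 4; 0 0 0)² = 20/693, sgn -1
Racah Σ t=0..2: t=0:+1/192 t=1:−1/120 t=2:+1/2880 = -1/360
⇒ 3j(4 2 4; 2 0 -2)² = 16/3465, sgn -1
4πI² = N·(3j₀)²·(3jₘ)² = 320/5929
I = +1·√(0.053972/4π) = 0.06553591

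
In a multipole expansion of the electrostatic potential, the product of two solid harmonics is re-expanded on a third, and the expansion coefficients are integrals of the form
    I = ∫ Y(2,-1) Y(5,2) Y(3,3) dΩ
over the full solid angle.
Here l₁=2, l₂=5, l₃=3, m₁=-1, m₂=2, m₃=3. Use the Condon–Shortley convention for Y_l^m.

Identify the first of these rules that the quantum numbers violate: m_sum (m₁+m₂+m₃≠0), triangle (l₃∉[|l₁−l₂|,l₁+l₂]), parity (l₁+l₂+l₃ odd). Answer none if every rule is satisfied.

m_sum

Σmᵢ = 4  ✗
l₃∈[|l₁−l₂|,l₁+l₂]=[3,7], have l₃=3
Σlᵢ = 10 ⇒ even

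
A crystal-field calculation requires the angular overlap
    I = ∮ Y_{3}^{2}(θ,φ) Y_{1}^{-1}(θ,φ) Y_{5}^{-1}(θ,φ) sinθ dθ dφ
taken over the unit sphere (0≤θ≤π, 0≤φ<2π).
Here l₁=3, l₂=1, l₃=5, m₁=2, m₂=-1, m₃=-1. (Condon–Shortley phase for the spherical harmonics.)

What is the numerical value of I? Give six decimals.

l₃=5 ∉ [2,4] — triangle fails ⇒ I = 0

0.000000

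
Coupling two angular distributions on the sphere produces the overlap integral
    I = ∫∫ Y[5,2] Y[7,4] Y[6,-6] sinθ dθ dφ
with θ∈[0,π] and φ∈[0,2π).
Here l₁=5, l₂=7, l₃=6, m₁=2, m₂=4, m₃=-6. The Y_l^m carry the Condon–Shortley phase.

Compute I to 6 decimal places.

0.159414

m-sum 0 ✓  L=18 even ✓  2≤6≤12 ✓
Π(2lᵢ+1) = 11×15×13 = 2145
triangle coeff Δ(5,7,6) = 1/174594420
Σ_t [1,5]: t=1:−1/4147200 t=2:+1/207360 t=3:−1/82944 t=4:+1/207360 t=5:−1/4147200 = -1/345600
(3j)²=420/46189 [(5 7 6; 0 0 0)], sign=-1
Σ_t [3,3]: t=3:−1/34836480 = -1/34836480
(3j)²=275/16796 [(5 7 6; 2 4 -6)], sign=-1
⇒ 4πI² = 433125/1356277
I = (+1)√(433125/1356277/(4π)) = 0.15941438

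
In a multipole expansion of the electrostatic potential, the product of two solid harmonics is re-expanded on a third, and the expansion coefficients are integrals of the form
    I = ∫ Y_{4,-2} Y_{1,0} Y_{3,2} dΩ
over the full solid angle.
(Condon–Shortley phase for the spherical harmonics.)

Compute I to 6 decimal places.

m-sum 0 ✓  L=8 even ✓  3≤3≤5 ✓
Π(2lᵢ+1) = 9×3×7 = 189
triangle coeff Δ(4,1,3) = 1/252
Σ_t [1,1]: t=1:−1/36 = -1/36
(3j)²=4/63 [(4 1 3; 0 0 0)], sign=+1
Σ_t [1,1]: t=1:−1/120 = -1/120
(3j)²=1/21 [(4 1 3; -2 0 2)], sign=+1
⇒ 4πI² = 4/7
I = (+1)√(4/7/(4π)) = 0.21324362

0.213244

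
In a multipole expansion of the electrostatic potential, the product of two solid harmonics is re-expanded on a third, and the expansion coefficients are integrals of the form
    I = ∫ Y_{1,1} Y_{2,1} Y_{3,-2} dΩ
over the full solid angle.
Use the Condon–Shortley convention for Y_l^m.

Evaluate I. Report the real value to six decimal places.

m-sum 0 ✓  L=6 even ✓  1≤3≤3 ✓
Π(2lᵢ+1) = 3×5×7 = 105
triangle coeff Δ(1,2,3) = 1/105
Σ_t [0,0]: t=0:+1/4 = 1/4
(3j)²=3/35 [(1 2 3; 0 0 0)], sign=-1
Σ_t [0,0]: t=0:+1/12 = 1/12
(3j)²=2/21 [(1 2 3; 1 1 -2)], sign=-1
⇒ 4πI² = 6/7
I = (+1)√(6/7/(4π)) = 0.26116903

0.261169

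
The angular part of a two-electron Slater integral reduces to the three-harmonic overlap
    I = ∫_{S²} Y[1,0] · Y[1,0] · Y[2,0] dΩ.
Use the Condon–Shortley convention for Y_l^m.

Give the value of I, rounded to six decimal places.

Rules hold: Σm=0, L=4 even, 0≤2≤2.
N = 3·3·5 = 45
Δ = 0!·2!·2!/5! = 1/30
Racah Σ t=0..0: t=0:+1/1 = 1/1
⇒ 3j(1 1 2; 0 0 0)² = 2/15, sgn +1
(m-triple is (0,0,0) — same symbol as above.)
4πI² = N·(3j₀)²·(3jₘ)² = 4/5
I = +1·√(0.8/4π) = 0.25231325

0.252313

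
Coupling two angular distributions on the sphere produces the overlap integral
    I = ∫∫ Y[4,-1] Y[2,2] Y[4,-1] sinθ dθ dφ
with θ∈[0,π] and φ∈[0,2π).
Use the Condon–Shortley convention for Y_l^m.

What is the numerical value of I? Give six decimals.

0.200662

Rules hold: Σm=0, L=10 even, 2≤4≤6.
N = 9·5·9 = 405
Δ = 2!·6!·2!/11! = 1/13860
Racah Σ t=0..2: t=0:+1/192 t=1:−1/36 t=2:+1/192 = -5/288
⇒ 3j(4 2 4; 0 0 0)² = 20/693, sgn -1
Racah Σ t=2..2: t=2:+1/144 = 1/144
⇒ 3j(4 2 4; -1 2 -1)² = 10/231, sgn -1
4πI² = N·(3j₀)²·(3jₘ)² = 3000/5929
I = +1·√(0.505988/4π) = 0.20066192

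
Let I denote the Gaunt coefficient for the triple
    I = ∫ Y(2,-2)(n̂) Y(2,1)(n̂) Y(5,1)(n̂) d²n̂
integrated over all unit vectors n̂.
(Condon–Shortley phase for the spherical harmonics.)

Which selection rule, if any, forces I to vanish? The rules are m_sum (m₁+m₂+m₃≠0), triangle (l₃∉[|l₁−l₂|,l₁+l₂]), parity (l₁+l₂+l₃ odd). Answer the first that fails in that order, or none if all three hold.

triangle

Σmᵢ = 0  ✓
l₃∈[|l₁−l₂|,l₁+l₂]=[0,4], have l₃=5  ✗
Σlᵢ = 9 ⇒ odd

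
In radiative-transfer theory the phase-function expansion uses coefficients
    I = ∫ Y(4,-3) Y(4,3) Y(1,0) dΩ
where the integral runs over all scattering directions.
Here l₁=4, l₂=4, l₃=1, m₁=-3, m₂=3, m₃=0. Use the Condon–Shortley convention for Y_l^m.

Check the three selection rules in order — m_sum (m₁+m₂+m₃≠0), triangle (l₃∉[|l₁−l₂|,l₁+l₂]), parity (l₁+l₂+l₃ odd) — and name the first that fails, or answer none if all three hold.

Σmᵢ = 0  ✓
l₃∈[|l₁−l₂|,l₁+l₂]=[0,8], have l₃=1  ✓
Σlᵢ = 9 ⇒ odd  ✗

parity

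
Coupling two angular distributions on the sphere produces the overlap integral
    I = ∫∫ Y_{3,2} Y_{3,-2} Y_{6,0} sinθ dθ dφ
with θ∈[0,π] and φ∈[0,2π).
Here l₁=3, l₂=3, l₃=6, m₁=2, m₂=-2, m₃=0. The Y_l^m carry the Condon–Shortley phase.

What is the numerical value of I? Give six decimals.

0.071126

m-sum 0 ✓  L=12 even ✓  0≤6≤6 ✓
Π(2lᵢ+1) = 7×7×13 = 637
triangle coeff Δ(3,3,6) = 1/12012
Σ_t [0,0]: t=0:+1/1296 = 1/1296
(3j)²=100/3003 [(3 3 6; 0 0 0)], sign=+1
Σ_t [0,0]: t=0:+1/14400 = 1/14400
(3j)²=3/1001 [(3 3 6; 2 -2 0)], sign=+1
⇒ 4πI² = 100/1573
I = (+1)√(100/1573/(4π)) = 0.07112638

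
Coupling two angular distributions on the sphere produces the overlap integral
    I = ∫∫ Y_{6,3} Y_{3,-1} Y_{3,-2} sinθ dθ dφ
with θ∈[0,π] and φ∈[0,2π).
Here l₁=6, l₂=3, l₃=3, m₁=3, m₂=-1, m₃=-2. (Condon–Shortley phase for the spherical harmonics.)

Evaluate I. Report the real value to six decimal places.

Rules hold: Σm=0, L=12 even, 3≤3≤9.
N = 13·7·7 = 637
Δ = 6!·6!·0!/13! = 1/12012
Racah Σ t=3..3: t=3:−1/1296 = -1/1296
⇒ 3j(6 3 3; 0 0 0)² = 100/3003, sgn +1
Racah Σ t=2..2: t=2:+1/5760 = 1/5760
⇒ 3j(6 3 3; 3 -1 -2)² = 9/286, sgn -1
4πI² = N·(3j₀)²·(3jₘ)² = 1050/1573
I = -1·√(0.667514/4π) = -0.23047581

-0.230476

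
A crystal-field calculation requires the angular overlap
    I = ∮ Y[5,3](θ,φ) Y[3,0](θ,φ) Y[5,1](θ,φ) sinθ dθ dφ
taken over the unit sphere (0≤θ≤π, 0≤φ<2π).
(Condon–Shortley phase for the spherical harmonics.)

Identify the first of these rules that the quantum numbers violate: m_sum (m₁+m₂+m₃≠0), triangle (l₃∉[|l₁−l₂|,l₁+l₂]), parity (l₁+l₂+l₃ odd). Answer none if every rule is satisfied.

m_sum

Σmᵢ = 4  ✗
l₃∈[|l₁−l₂|,l₁+l₂]=[2,8], have l₃=5
Σlᵢ = 13 ⇒ odd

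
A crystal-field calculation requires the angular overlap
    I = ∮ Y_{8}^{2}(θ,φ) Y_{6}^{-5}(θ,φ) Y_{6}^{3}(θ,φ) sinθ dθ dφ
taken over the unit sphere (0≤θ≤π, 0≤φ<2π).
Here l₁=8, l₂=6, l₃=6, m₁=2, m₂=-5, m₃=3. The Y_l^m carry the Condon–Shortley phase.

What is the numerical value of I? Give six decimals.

Rules hold: Σm=0, L=20 even, 2≤6≤14.
N = 17·13·13 = 2873
Δ = 8!·8!·4!/21! = 1/1309458150
Racah Σ t=2..6: t=2:+1/49766400 t=3:−1/3110400 t=4:+1/1327104 t=5:−1/3110400 t=6:+1/49766400 = 1/6635520
⇒ 3j(8 6 6; 0 0 0)² = 350/46189, sgn +1
Racah Σ t=0..1: t=0:+1/348364800 t=1:−1/87091200 = -1/116121600
⇒ 3j(8 6 6; 2 -5 3)² = 54/4199, sgn +1
4πI² = N·(3j₀)²·(3jₘ)² = 18900/67507
I = +1·√(0.279971/4π) = 0.14926279

0.149263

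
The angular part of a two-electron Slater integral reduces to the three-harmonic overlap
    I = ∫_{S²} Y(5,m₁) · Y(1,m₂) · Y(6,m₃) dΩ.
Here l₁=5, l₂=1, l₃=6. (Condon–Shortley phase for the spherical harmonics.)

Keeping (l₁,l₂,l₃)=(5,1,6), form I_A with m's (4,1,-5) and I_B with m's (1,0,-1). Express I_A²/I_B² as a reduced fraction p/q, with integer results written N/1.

11/7

Shared (l₁,l₂,l₃)=(5,1,6): N and (l;000)² cancel in I_A²/I_B².
A: Δ = 0!·10!·2!/13! = 1/858; Racah Σ t=0..0: t=0:+1/725760 = 1/725760; ⇒ 3j(5 1 6; 4 1 -5)² = 5/78, sgn -1
B: Δ = 0!·10!·2!/13! = 1/858; Racah Σ t=0..0: t=0:+1/17280 = 1/17280; ⇒ 3j(5 1 6; 1 0 -1)² = 35/858, sgn -1
I_A²/I_B² = (5/78)/(35/858) = 11/7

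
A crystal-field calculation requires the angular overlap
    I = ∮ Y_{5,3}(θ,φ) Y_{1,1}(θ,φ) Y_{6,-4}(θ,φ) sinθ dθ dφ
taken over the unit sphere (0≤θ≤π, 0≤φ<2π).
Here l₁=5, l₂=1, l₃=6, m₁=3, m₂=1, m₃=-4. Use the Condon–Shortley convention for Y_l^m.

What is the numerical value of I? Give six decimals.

0.274090

Rules hold: Σm=0, L=12 even, 4≤6≤6.
N = 11·3·13 = 429
Δ = 0!·10!·2!/13! = 1/858
Racah Σ t=0..0: t=0:+1/14400 = 1/14400
⇒ 3j(5 1 6; 0 0 0)² = 6/143, sgn +1
Racah Σ t=0..0: t=0:+1/161280 = 1/161280
⇒ 3j(5 1 6; 3 1 -4)² = 15/286, sgn +1
4πI² = N·(3j₀)²·(3jₘ)² = 135/143
I = +1·√(0.944056/4π) = 0.27409047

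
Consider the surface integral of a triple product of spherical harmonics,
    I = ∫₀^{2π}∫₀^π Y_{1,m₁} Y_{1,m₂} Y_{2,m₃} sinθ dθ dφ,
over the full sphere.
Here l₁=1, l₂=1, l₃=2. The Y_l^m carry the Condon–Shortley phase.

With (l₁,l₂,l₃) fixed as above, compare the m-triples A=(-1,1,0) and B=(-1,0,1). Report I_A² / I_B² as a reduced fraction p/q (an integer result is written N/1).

Same 1,1,2: normalisation and zero-m 3j drop out of the ratio.
A: Δ: 0! 2! 2! / 5! → 1/30; sum: t=0:+1/4 = 1/4; 3j²(1 1 2; -1 1 0) = Δ·Π!·Σ² = 1/30  (sign +1)
B: Δ: 0! 2! 2! / 5! → 1/30; sum: t=0:+1/2 = 1/2; 3j²(1 1 2; -1 0 1) = Δ·Π!·Σ² = 1/10  (sign -1)
I_A²/I_B² = (1/30)/(1/10) = 1/3

1/3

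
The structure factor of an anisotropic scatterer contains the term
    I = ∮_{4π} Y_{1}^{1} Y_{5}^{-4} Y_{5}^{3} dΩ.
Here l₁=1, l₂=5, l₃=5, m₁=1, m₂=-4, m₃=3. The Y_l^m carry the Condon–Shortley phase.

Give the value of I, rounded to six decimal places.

0.000000

Σlᵢ=11 odd — θ-integrand is odd under cosθ→−cosθ; I=0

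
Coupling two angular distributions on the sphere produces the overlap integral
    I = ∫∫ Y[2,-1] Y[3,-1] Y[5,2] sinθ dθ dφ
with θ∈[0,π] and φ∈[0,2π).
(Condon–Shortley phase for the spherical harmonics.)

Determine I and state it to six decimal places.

0.245532

m-sum 0 ✓  L=10 even ✓  1≤5≤5 ✓
Π(2lᵢ+1) = 5×7×11 = 385
triangle coeff Δ(2,3,5) = 1/2310
Σ_t [0,0]: t=0:+1/144 = 1/144
(3j)²=10/231 [(2 3 5; 0 0 0)], sign=-1
Σ_t [0,0]: t=0:+1/288 = 1/288
(3j)²=1/22 [(2 3 5; -1 -1 2)], sign=-1
⇒ 4πI² = 25/33
I = (+1)√(25/33/(4π)) = 0.24553200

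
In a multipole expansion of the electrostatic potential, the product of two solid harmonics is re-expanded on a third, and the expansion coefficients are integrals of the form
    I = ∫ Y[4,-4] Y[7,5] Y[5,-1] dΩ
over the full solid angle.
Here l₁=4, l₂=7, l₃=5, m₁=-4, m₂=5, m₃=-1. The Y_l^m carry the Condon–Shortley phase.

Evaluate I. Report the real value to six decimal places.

Checks pass: Σm=0; 16 even; l₃=5∈[3,11].
(2·4+1)(2·7+1)(2·5+1) = 1485
Δ: 6! 2! 8! / 17! → 1/6126120
sum: t=2:+1/69120 t=3:−1/20736 t=4:+1/69120 = -1/51840
3j²(4 7 5; 0 0 0) = Δ·Π!·Σ² = 280/21879  (sign +1)
sum: t=6:+1/2073600 = 1/2073600
3j²(4 7 5; -4 5 -1) = Δ·Π!·Σ² = 28/1105  (sign +1)
combine: 4πI² = 1485·280/21879·28/1105 = 23520/48841
take √, sign +1: I = 0.19575887

0.195759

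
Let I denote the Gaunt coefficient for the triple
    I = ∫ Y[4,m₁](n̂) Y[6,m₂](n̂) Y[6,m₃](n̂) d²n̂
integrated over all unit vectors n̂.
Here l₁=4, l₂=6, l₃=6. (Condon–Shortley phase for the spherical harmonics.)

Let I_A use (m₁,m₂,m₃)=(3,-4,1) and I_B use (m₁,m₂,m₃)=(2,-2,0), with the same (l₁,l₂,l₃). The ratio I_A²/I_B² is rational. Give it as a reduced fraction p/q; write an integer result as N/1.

250/121

l's match ⇒ only the (l;m) 3-j factors differ between A and B.
A: triangle coeff Δ(4,6,6) = 1/15315300; Σ_t [0,1]: t=0:+1/207360 t=1:−1/725760 = 1/290304; (3j)²=125/7293 [(4 6 6; 3 -4 1)], sign=-1
B: triangle coeff Δ(4,6,6) = 1/15315300; Σ_t [0,2]: t=0:+1/55296 t=1:−1/25920 t=2:+1/138240 = -11/829440; (3j)²=11/1326 [(4 6 6; 2 -2 0)], sign=-1
I_A²/I_B² = (125/7293)/(11/1326) = 250/121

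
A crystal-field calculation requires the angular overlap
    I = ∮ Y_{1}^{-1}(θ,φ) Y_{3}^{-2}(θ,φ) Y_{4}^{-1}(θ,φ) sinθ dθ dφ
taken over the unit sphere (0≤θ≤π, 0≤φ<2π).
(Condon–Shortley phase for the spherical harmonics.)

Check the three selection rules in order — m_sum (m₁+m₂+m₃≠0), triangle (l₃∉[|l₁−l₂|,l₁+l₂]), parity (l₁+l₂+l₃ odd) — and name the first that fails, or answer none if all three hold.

m_sum

m₁+m₂+m₃ = -1 − 2 − 1 = -4  ✗
triangle: |1−3|=2 ≤ l₃=4 ≤ 1+3=4
parity: l₁+l₂+l₃ = 8 is even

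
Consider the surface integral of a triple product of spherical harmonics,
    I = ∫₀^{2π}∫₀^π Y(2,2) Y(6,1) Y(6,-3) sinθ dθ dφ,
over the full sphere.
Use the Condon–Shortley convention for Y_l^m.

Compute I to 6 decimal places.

Rules hold: Σm=0, L=14 even, 4≤6≤8.
N = 5·13·13 = 845
Δ = 2!·2!·10!/15! = 1/90090
Racah Σ t=0..2: t=0:+1/69120 t=1:−1/14400 t=2:+1/69120 = -7/172800
⇒ 3j(2 6 6; 0 0 0)² = 14/715, sgn -1
Racah Σ t=0..0: t=0:+1/120960 = 1/120960
⇒ 3j(2 6 6; 2 1 -3)² = 24/1001, sgn -1
4πI² = N·(3j₀)²·(3jₘ)² = 48/121
I = +1·√(0.396694/4π) = 0.17767364

0.177674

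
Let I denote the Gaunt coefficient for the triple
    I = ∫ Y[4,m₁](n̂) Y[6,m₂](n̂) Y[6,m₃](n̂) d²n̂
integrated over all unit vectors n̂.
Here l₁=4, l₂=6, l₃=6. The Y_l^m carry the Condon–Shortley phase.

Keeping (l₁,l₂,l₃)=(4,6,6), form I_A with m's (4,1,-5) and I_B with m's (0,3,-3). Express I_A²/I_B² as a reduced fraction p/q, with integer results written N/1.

Same 4,6,6: normalisation and zero-m 3j drop out of the ratio.
A: Δ: 4! 4! 8! / 17! → 1/15315300; sum: t=0:+1/2903040 = 1/2903040; 3j²(4 6 6; 4 1 -5) = Δ·Π!·Σ² = 5/663  (sign -1)
B: Δ: 4! 4! 8! / 17! → 1/15315300; sum: t=1:−1/1451520 t=2:+1/80640 t=3:−1/51840 t=4:+1/414720 = -1/193536; 3j²(4 6 6; 0 3 -3) = Δ·Π!·Σ² = 81/17017  (sign +1)
I_A²/I_B² = (5/663)/(81/17017) = 385/243

385/243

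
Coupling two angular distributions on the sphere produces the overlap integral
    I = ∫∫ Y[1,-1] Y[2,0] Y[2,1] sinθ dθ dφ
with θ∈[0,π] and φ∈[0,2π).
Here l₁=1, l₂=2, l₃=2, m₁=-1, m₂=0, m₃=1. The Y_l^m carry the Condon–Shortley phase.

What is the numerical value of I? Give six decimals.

L=5 odd ⇒ parity kills the (l;000) factor ⇒ I = 0

0.000000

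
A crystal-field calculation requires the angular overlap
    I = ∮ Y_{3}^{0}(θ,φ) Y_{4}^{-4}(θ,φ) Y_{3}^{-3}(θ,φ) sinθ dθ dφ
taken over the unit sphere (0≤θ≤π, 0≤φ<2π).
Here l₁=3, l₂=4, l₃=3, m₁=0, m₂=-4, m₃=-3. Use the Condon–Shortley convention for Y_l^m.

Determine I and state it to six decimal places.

0 − 4 − 3 = -7 ≠ 0: azimuthal integral kills it; I = 0

0.000000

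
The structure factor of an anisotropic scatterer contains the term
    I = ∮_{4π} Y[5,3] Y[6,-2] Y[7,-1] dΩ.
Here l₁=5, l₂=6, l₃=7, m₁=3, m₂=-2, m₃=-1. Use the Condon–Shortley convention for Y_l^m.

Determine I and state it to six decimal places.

Checks pass: Σm=0; 18 even; l₃=7∈[1,11].
(2·5+1)(2·6+1)(2·7+1) = 2145
Δ: 4! 6! 8! / 19! → 1/174594420
sum: t=0:+1/4147200 t=1:−1/207360 t=2:+1/82944 t=3:−1/207360 t=4:+1/4147200 = 1/345600
3j²(5 6 7; 0 0 0) = Δ·Π!·Σ² = 420/46189  (sign -1)
sum: t=0:+1/663552 t=1:−1/518400 t=2:+1/4147200 = -1/5529600
3j²(5 6 7; 3 -2 -1) = Δ·Π!·Σ² = 98/230945  (sign -1)
combine: 4πI² = 2145·420/46189·98/230945 = 123480/14919047
take √, sign +1: I = 0.02566391

0.025664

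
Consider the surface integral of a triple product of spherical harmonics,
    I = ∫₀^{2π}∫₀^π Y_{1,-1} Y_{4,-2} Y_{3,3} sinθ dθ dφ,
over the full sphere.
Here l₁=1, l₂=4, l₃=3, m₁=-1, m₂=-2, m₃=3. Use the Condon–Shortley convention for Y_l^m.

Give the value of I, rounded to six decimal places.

0.061558

Checks pass: Σm=0; 8 even; l₃=3∈[3,5].
(2·1+1)(2·4+1)(2·3+1) = 189
Δ: 2! 0! 6! / 9! → 1/252
sum: t=1:−1/36 = -1/36
3j²(1 4 3; 0 0 0) = Δ·Π!·Σ² = 4/63  (sign +1)
sum: t=2:+1/1440 = 1/1440
3j²(1 4 3; -1 -2 3) = Δ·Π!·Σ² = 1/252  (sign +1)
combine: 4πI² = 189·4/63·1/252 = 1/21
take √, sign +1: I = 0.06155813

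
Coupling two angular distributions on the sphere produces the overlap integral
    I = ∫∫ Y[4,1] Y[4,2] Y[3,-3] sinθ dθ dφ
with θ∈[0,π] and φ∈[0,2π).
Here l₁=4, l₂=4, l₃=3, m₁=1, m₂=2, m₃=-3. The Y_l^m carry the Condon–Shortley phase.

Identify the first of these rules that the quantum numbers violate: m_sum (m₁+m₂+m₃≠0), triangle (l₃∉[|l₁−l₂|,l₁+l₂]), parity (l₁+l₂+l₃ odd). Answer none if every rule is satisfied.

parity

Σmᵢ = 0  ✓
l₃∈[|l₁−l₂|,l₁+l₂]=[0,8], have l₃=3  ✓
Σlᵢ = 11 ⇒ odd  ✗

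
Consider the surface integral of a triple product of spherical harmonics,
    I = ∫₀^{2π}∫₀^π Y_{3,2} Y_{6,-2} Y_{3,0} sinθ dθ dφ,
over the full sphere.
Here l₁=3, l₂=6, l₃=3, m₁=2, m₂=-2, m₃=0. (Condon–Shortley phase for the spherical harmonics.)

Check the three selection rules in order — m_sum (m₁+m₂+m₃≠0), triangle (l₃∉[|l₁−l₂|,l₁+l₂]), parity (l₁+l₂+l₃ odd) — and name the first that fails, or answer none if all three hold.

none

m₁+m₂+m₃ = 2 − 2 + 0 = 0  ✓
triangle: |3−6|=3 ≤ l₃=3 ≤ 3+6=9  ✓
parity: l₁+l₂+l₃ = 12 is even  ✓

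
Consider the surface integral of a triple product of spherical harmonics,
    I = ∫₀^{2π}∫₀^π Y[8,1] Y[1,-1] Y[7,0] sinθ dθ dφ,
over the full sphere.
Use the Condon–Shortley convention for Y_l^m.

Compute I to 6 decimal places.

-0.183585

m-sum 0 ✓  L=16 even ✓  7≤7≤9 ✓
Π(2lᵢ+1) = 17×3×15 = 765
triangle coeff Δ(8,1,7) = 1/2040
Σ_t [1,1]: t=1:−1/25401600 = -1/25401600
(3j)²=8/255 [(8 1 7; 0 0 0)], sign=+1
Σ_t [0,0]: t=0:+1/50803200 = 1/50803200
(3j)²=3/170 [(8 1 7; 1 -1 0)], sign=-1
⇒ 4πI² = 36/85
I = (-1)√(36/85/(4π)) = -0.18358486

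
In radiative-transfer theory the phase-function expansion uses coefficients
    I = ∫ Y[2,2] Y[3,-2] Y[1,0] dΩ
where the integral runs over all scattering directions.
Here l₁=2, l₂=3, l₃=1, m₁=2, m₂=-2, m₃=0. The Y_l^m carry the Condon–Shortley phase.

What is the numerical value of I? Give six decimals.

0.184674

m-sum 0 ✓  L=6 even ✓  1≤1≤5 ✓
Π(2lᵢ+1) = 5×7×3 = 105
triangle coeff Δ(2,3,1) = 1/105
Σ_t [2,2]: t=2:+1/4 = 1/4
(3j)²=3/35 [(2 3 1; 0 0 0)], sign=-1
Σ_t [0,0]: t=0:+1/24 = 1/24
(3j)²=1/21 [(2 3 1; 2 -2 0)], sign=-1
⇒ 4πI² = 3/7
I = (+1)√(3/7/(4π)) = 0.18467439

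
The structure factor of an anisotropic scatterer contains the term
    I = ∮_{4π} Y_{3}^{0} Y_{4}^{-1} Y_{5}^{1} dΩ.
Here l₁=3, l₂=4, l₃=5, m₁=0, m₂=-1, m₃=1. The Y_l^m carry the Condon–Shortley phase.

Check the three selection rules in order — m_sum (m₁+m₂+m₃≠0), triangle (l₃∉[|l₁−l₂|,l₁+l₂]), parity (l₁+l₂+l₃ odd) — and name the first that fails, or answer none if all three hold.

Σmᵢ = 0  ✓
l₃∈[|l₁−l₂|,l₁+l₂]=[1,7], have l₃=5  ✓
Σlᵢ = 12 ⇒ even  ✓

none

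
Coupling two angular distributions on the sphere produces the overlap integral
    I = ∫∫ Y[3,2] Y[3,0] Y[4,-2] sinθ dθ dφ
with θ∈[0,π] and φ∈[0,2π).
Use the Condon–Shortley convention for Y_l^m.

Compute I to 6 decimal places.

-0.044418

Rules hold: Σm=0, L=10 even, 0≤4≤6.
N = 7·7·9 = 441
Δ = 2!·4!·4!/11! = 1/34650
Racah Σ t=0..2: t=0:+1/72 t=1:−1/16 t=2:+1/72 = -5/144
⇒ 3j(3 3 4; 0 0 0)² = 2/77, sgn -1
Racah Σ t=0..1: t=0:+1/72 t=1:−1/96 = 1/288
⇒ 3j(3 3 4; 2 0 -2)² = 1/462, sgn +1
4πI² = N·(3j₀)²·(3jₘ)² = 3/121
I = -1·√(0.0247934/4π) = -0.04441841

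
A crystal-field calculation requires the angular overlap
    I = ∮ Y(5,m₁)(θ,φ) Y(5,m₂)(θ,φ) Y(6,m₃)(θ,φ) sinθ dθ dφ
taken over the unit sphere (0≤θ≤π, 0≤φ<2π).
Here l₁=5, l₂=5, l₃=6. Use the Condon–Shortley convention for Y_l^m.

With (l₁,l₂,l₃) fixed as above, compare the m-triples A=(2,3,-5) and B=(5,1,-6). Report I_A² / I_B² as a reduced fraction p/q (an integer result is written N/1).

7/15

l's match ⇒ only the (l;m) 3-j factors differ between A and B.
A: triangle coeff Δ(5,5,6) = 1/28588560; Σ_t [2,3]: t=2:+1/345600 t=3:−1/518400 = 1/1036800; (3j)²=7/2210 [(5 5 6; 2 3 -5)], sign=-1
B: triangle coeff Δ(5,5,6) = 1/28588560; Σ_t [0,0]: t=0:+1/12441600 = 1/12441600; (3j)²=3/442 [(5 5 6; 5 1 -6)], sign=+1
I_A²/I_B² = (7/2210)/(3/442) = 7/15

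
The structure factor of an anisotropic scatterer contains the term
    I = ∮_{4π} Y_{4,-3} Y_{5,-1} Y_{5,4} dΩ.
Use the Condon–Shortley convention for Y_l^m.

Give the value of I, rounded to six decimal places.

-0.168084

Checks pass: Σm=0; 14 even; l₃=5∈[1,9].
(2·4+1)(2·5+1)(2·5+1) = 1089
Δ: 4! 4! 6! / 15! → 1/3153150
sum: t=0:+1/69120 t=1:−1/1728 t=2:+1/576 t=3:−1/1728 t=4:+1/69120 = 7/11520
3j²(4 5 5; 0 0 0) = Δ·Π!·Σ² = 2/143  (sign -1)
sum: t=3:−1/17280 t=4:+1/103680 = -1/20736
3j²(4 5 5; -3 -1 4) = Δ·Π!·Σ² = 10/429  (sign +1)
combine: 4πI² = 1089·2/143·10/429 = 60/169
take √, sign -1: I = -0.16808437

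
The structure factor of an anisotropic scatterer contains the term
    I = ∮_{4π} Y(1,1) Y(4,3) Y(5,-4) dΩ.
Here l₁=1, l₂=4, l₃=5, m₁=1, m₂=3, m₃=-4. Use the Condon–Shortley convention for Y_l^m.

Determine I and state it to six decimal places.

Checks pass: Σm=0; 10 even; l₃=5∈[3,5].
(2·1+1)(2·4+1)(2·5+1) = 297
Δ: 0! 2! 8! / 11! → 1/495
sum: t=0:+1/576 = 1/576
3j²(1 4 5; 0 0 0) = Δ·Π!·Σ² = 5/99  (sign -1)
sum: t=0:+1/10080 = 1/10080
3j²(1 4 5; 1 3 -4) = Δ·Π!·Σ² = 4/55  (sign -1)
combine: 4πI² = 297·5/99·4/55 = 12/11
take √, sign +1: I = 0.29463840

0.294638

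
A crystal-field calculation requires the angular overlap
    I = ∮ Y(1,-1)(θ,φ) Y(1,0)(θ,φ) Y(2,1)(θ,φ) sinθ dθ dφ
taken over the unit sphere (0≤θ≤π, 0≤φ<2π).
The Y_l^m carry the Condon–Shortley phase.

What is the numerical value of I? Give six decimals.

-0.218510

m-sum 0 ✓  L=4 even ✓  0≤2≤2 ✓
Π(2lᵢ+1) = 3×3×5 = 45
triangle coeff Δ(1,1,2) = 1/30
Σ_t [0,0]: t=0:+1/1 = 1/1
(3j)²=2/15 [(1 1 2; 0 0 0)], sign=+1
Σ_t [0,0]: t=0:+1/2 = 1/2
(3j)²=1/10 [(1 1 2; -1 0 1)], sign=-1
⇒ 4πI² = 3/5
I = (-1)√(3/5/(4π)) = -0.21850969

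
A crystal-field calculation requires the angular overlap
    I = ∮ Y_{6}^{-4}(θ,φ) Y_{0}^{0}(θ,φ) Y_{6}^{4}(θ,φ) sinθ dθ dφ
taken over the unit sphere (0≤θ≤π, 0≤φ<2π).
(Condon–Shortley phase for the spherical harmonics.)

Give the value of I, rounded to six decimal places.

0.282095

Rules hold: Σm=0, L=12 even, 6≤6≤6.
N = 13·1·13 = 169
Δ = 0!·12!·0!/13! = 1/13
Racah Σ t=0..0: t=0:+1/518400 = 1/518400
⇒ 3j(6 0 6; 0 0 0)² = 1/13, sgn +1
Racah Σ t=0..0: t=0:+1/7257600 = 1/7257600
⇒ 3j(6 0 6; -4 0 4)² = 1/13, sgn +1
4πI² = N·(3j₀)²·(3jₘ)² = 1/1
I = +1·√(1/4π) = 0.28209479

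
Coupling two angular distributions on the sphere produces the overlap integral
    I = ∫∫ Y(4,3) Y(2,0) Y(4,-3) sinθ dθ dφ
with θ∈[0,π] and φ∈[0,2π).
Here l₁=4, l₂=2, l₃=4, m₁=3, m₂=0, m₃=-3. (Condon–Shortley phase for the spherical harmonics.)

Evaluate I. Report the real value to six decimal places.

m-sum 0 ✓  L=10 even ✓  2≤4≤6 ✓
Π(2lᵢ+1) = 9×5×9 = 405
triangle coeff Δ(4,2,4) = 1/13860
Σ_t [0,2]: t=0:+1/192 t=1:−1/36 t=2:+1/192 = -5/288
(3j)²=20/693 [(4 2 4; 0 0 0)], sign=-1
Σ_t [0,1]: t=0:+1/480 t=1:−1/720 = 1/1440
(3j)²=7/1980 [(4 2 4; 3 0 -3)], sign=-1
⇒ 4πI² = 5/121
I = (+1)√(5/121/(4π)) = 0.05734392

0.057344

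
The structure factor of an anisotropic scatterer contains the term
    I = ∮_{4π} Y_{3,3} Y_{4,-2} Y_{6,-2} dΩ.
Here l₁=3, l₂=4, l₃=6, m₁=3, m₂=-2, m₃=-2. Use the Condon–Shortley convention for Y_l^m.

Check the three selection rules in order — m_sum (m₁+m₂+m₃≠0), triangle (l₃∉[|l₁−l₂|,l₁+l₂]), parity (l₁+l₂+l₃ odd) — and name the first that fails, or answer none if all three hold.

m_sum

m₁+m₂+m₃ = 3 − 2 − 2 = -1  ✗
triangle: |3−4|=1 ≤ l₃=6 ≤ 3+4=7
parity: l₁+l₂+l₃ = 13 is odd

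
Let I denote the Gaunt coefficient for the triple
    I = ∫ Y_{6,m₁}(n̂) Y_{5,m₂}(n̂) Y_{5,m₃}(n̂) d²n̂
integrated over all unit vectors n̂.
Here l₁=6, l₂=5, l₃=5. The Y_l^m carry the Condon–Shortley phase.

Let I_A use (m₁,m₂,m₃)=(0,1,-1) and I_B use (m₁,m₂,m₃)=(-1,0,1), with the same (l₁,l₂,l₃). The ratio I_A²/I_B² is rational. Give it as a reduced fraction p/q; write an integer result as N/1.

9/35

l's match ⇒ only the (l;m) 3-j factors differ between A and B.
A: triangle coeff Δ(6,5,5) = 1/28588560; Σ_t [2,6]: t=2:+1/55296 t=3:−1/7776 t=4:+1/9216 t=5:−1/86400 t=6:+1/12441600 = -7/518400; (3j)²=12/12155 [(6 5 5; 0 1 -1)], sign=-1
B: triangle coeff Δ(6,5,5) = 1/28588560; Σ_t [1,5]: t=1:−1/2073600 t=2:+1/34560 t=3:−1/6912 t=4:+1/10368 t=5:−1/138240 = -7/259200; (3j)²=28/7293 [(6 5 5; -1 0 1)], sign=-1
I_A²/I_B² = (12/12155)/(28/7293) = 9/35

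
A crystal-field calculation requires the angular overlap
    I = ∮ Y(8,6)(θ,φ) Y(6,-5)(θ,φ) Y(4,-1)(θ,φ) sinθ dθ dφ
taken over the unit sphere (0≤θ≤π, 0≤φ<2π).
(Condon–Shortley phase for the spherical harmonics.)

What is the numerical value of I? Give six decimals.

-0.110696

m-sum 0 ✓  L=18 even ✓  2≤4≤14 ✓
Π(2lᵢ+1) = 17×13×9 = 1989
triangle coeff Δ(8,6,4) = 1/23279256
Σ_t [4,6]: t=4:+1/1658880 t=5:−1/518400 t=6:+1/1658880 = -1/1382400
(3j)²=504/46189 [(8 6 4; 0 0 0)], sign=-1
Σ_t [0,1]: t=0:+1/174182400 t=1:−1/87091200 = -1/174182400
(3j)²=55/7752 [(8 6 4; 6 -5 -1)], sign=+1
⇒ 4πI² = 945/6137
I = (-1)√(945/6137/(4π)) = -0.11069625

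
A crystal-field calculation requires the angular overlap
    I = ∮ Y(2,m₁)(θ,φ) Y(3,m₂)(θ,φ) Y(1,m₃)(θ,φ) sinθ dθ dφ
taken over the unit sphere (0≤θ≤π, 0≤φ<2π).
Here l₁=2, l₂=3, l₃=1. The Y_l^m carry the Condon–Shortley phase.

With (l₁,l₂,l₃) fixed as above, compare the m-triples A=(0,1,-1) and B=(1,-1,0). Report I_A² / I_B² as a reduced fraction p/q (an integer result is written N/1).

3/4

Shared (l₁,l₂,l₃)=(2,3,1): N and (l;000)² cancel in I_A²/I_B².
A: Δ = 4!·0!·2!/7! = 1/105; Racah Σ t=2..2: t=2:+1/8 = 1/8; ⇒ 3j(2 3 1; 0 1 -1)² = 2/35, sgn +1
B: Δ = 4!·0!·2!/7! = 1/105; Racah Σ t=1..1: t=1:−1/6 = -1/6; ⇒ 3j(2 3 1; 1 -1 0)² = 8/105, sgn +1
I_A²/I_B² = (2/35)/(8/105) = 3/4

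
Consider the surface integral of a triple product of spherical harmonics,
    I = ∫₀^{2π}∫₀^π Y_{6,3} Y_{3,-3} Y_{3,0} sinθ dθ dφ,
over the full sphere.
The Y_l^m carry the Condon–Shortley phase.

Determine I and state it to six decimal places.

Checks pass: Σm=0; 12 even; l₃=3∈[3,9].
(2·6+1)(2·3+1)(2·3+1) = 637
Δ: 6! 6! 0! / 13! → 1/12012
sum: t=3:−1/1296 = -1/1296
3j²(6 3 3; 0 0 0) = Δ·Π!·Σ² = 100/3003  (sign +1)
sum: t=0:+1/25920 = 1/25920
3j²(6 3 3; 3 -3 0) = Δ·Π!·Σ² = 1/143  (sign -1)
combine: 4πI² = 637·100/3003·1/143 = 700/4719
take √, sign -1: I = -0.10864734

-0.108647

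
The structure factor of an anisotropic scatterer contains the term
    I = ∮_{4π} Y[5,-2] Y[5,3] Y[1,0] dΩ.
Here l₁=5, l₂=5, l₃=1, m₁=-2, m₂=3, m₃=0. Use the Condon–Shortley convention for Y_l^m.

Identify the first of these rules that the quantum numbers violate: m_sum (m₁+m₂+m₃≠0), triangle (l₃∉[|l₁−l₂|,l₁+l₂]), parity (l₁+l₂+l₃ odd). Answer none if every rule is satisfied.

m₁+m₂+m₃ = -2 + 3 + 0 = 1  ✗
triangle: |5−5|=0 ≤ l₃=1 ≤ 5+5=10
parity: l₁+l₂+l₃ = 11 is odd

m_sum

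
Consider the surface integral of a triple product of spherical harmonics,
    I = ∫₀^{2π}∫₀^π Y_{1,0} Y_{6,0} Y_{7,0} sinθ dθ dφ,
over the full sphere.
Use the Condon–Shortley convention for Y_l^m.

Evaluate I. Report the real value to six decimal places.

0.244927

m-sum 0 ✓  L=14 even ✓  5≤7≤7 ✓
Π(2lᵢ+1) = 3×13×15 = 585
triangle coeff Δ(1,6,7) = 1/1365
Σ_t [0,0]: t=0:+1/518400 = 1/518400
(3j)²=7/195 [(1 6 7; 0 0 0)], sign=-1
(m-triple is (0,0,0) — same symbol as above.)
⇒ 4πI² = 49/65
I = (+1)√(49/65/(4π)) = 0.24492687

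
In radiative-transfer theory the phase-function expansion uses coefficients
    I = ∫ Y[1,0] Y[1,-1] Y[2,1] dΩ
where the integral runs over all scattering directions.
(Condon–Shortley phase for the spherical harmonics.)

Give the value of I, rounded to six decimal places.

-0.218510

m-sum 0 ✓  L=4 even ✓  0≤2≤2 ✓
Π(2lᵢ+1) = 3×3×5 = 45
triangle coeff Δ(1,1,2) = 1/30
Σ_t [0,0]: t=0:+1/1 = 1/1
(3j)²=2/15 [(1 1 2; 0 0 0)], sign=+1
Σ_t [0,0]: t=0:+1/2 = 1/2
(3j)²=1/10 [(1 1 2; 0 -1 1)], sign=-1
⇒ 4πI² = 3/5
I = (-1)√(3/5/(4π)) = -0.21850969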